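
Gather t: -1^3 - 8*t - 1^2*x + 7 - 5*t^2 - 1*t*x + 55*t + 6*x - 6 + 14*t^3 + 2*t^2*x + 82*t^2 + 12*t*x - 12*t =14*t^3 + t^2*(2*x + 77) + t*(11*x + 35) + 5*x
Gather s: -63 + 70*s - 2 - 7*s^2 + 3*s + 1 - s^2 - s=-8*s^2 + 72*s - 64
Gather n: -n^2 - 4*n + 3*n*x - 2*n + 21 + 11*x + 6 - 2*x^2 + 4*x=-n^2 + n*(3*x - 6) - 2*x^2 + 15*x + 27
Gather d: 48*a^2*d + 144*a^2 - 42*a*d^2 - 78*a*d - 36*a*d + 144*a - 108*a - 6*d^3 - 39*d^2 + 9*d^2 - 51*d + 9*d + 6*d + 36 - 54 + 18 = 144*a^2 + 36*a - 6*d^3 + d^2*(-42*a - 30) + d*(48*a^2 - 114*a - 36)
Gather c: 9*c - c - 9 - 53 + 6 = 8*c - 56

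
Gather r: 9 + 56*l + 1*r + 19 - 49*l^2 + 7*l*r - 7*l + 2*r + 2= -49*l^2 + 49*l + r*(7*l + 3) + 30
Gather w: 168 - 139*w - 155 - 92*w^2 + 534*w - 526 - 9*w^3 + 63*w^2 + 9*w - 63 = -9*w^3 - 29*w^2 + 404*w - 576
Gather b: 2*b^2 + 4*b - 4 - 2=2*b^2 + 4*b - 6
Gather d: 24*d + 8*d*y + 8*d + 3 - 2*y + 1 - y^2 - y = d*(8*y + 32) - y^2 - 3*y + 4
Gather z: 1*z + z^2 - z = z^2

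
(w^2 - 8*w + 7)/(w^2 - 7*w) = (w - 1)/w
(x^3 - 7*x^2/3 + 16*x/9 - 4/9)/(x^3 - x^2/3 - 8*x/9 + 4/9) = (x - 1)/(x + 1)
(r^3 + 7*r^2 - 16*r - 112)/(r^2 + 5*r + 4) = (r^2 + 3*r - 28)/(r + 1)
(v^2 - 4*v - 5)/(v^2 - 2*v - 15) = (v + 1)/(v + 3)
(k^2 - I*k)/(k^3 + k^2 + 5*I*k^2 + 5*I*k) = (k - I)/(k^2 + k + 5*I*k + 5*I)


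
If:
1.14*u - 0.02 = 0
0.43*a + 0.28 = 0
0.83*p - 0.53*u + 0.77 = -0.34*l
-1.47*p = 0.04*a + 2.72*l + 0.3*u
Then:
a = -0.65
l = 0.65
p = -1.18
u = 0.02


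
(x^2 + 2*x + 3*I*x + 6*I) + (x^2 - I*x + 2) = 2*x^2 + 2*x + 2*I*x + 2 + 6*I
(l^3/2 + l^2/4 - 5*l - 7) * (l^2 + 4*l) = l^5/2 + 9*l^4/4 - 4*l^3 - 27*l^2 - 28*l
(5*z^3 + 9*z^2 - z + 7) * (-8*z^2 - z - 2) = -40*z^5 - 77*z^4 - 11*z^3 - 73*z^2 - 5*z - 14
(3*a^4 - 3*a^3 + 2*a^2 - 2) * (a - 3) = 3*a^5 - 12*a^4 + 11*a^3 - 6*a^2 - 2*a + 6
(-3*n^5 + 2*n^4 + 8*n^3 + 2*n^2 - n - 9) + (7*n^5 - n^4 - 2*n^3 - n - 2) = 4*n^5 + n^4 + 6*n^3 + 2*n^2 - 2*n - 11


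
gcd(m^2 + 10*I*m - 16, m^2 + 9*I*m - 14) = m + 2*I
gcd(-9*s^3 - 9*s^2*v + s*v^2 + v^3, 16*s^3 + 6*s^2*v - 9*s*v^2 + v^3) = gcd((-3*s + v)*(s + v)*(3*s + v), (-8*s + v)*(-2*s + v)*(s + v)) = s + v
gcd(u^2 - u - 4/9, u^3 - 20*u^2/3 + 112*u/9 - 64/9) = u - 4/3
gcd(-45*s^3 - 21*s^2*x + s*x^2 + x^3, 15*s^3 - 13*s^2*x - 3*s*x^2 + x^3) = -15*s^2 - 2*s*x + x^2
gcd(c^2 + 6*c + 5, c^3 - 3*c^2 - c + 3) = c + 1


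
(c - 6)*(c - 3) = c^2 - 9*c + 18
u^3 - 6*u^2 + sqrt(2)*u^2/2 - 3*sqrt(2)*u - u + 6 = (u - 6)*(u - sqrt(2)/2)*(u + sqrt(2))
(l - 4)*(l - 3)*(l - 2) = l^3 - 9*l^2 + 26*l - 24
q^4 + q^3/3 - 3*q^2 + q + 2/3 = (q - 1)^2*(q + 1/3)*(q + 2)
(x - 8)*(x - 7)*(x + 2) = x^3 - 13*x^2 + 26*x + 112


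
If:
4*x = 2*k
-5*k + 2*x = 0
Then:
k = 0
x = 0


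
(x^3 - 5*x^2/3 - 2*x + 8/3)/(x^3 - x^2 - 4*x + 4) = (x + 4/3)/(x + 2)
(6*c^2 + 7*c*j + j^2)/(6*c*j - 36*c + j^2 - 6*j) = (c + j)/(j - 6)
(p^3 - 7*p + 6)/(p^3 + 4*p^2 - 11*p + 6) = (p^2 + p - 6)/(p^2 + 5*p - 6)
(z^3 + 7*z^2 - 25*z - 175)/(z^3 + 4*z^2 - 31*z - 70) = (z + 5)/(z + 2)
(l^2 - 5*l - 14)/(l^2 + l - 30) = (l^2 - 5*l - 14)/(l^2 + l - 30)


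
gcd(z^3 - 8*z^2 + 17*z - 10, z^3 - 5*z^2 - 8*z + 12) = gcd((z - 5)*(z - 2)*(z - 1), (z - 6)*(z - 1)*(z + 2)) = z - 1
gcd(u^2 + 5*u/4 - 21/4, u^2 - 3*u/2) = 1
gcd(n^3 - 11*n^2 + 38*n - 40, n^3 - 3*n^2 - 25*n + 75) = n - 5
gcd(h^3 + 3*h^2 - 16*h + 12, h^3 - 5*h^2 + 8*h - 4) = h^2 - 3*h + 2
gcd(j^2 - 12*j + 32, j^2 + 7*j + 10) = 1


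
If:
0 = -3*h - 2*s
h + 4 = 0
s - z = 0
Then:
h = -4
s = 6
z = 6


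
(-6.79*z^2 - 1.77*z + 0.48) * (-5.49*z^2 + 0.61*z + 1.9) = 37.2771*z^4 + 5.5754*z^3 - 16.6159*z^2 - 3.0702*z + 0.912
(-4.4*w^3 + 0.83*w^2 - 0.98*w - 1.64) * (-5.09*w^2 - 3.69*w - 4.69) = 22.396*w^5 + 12.0113*w^4 + 22.5615*w^3 + 8.0711*w^2 + 10.6478*w + 7.6916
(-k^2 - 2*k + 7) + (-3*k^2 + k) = -4*k^2 - k + 7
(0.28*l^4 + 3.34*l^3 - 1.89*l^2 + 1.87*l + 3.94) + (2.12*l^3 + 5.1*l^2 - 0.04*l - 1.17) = 0.28*l^4 + 5.46*l^3 + 3.21*l^2 + 1.83*l + 2.77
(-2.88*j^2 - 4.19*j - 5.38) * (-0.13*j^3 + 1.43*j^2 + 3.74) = 0.3744*j^5 - 3.5737*j^4 - 5.2923*j^3 - 18.4646*j^2 - 15.6706*j - 20.1212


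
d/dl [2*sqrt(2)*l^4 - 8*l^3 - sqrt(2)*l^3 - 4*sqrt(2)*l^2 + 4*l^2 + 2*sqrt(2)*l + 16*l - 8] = 8*sqrt(2)*l^3 - 24*l^2 - 3*sqrt(2)*l^2 - 8*sqrt(2)*l + 8*l + 2*sqrt(2) + 16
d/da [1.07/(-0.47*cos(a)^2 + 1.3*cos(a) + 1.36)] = (1.391 - 1.0058*cos(a))*sin(a)/(-0.47*cos(a)^2 + 1.3*cos(a) + 1.36)^2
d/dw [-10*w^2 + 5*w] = 5 - 20*w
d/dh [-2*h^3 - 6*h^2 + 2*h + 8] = -6*h^2 - 12*h + 2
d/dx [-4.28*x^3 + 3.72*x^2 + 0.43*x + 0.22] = -12.84*x^2 + 7.44*x + 0.43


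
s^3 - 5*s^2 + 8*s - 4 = (s - 2)^2*(s - 1)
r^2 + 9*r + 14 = (r + 2)*(r + 7)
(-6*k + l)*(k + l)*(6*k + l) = -36*k^3 - 36*k^2*l + k*l^2 + l^3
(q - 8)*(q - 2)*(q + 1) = q^3 - 9*q^2 + 6*q + 16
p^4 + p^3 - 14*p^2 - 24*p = p*(p - 4)*(p + 2)*(p + 3)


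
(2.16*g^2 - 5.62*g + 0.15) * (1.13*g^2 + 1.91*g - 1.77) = 2.4408*g^4 - 2.225*g^3 - 14.3879*g^2 + 10.2339*g - 0.2655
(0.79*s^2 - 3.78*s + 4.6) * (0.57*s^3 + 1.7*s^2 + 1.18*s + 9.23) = 0.4503*s^5 - 0.8116*s^4 - 2.8718*s^3 + 10.6513*s^2 - 29.4614*s + 42.458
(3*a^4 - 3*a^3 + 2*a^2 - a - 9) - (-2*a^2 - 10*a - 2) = 3*a^4 - 3*a^3 + 4*a^2 + 9*a - 7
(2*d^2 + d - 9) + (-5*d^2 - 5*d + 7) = -3*d^2 - 4*d - 2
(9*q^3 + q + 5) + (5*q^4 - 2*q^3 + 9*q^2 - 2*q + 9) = 5*q^4 + 7*q^3 + 9*q^2 - q + 14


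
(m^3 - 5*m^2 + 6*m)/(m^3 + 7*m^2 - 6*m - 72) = m*(m - 2)/(m^2 + 10*m + 24)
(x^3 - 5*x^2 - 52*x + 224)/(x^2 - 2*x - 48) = (x^2 + 3*x - 28)/(x + 6)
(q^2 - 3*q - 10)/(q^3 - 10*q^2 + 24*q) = (q^2 - 3*q - 10)/(q*(q^2 - 10*q + 24))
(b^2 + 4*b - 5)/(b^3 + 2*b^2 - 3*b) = (b + 5)/(b*(b + 3))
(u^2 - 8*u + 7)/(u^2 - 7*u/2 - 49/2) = 2*(u - 1)/(2*u + 7)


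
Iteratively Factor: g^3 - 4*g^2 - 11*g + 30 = (g + 3)*(g^2 - 7*g + 10) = (g - 5)*(g + 3)*(g - 2)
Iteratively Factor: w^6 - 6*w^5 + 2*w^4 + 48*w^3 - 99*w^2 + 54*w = (w - 2)*(w^5 - 4*w^4 - 6*w^3 + 36*w^2 - 27*w) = (w - 2)*(w + 3)*(w^4 - 7*w^3 + 15*w^2 - 9*w) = (w - 2)*(w - 1)*(w + 3)*(w^3 - 6*w^2 + 9*w) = (w - 3)*(w - 2)*(w - 1)*(w + 3)*(w^2 - 3*w) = (w - 3)^2*(w - 2)*(w - 1)*(w + 3)*(w)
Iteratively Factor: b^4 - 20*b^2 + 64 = (b - 2)*(b^3 + 2*b^2 - 16*b - 32) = (b - 2)*(b + 2)*(b^2 - 16) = (b - 4)*(b - 2)*(b + 2)*(b + 4)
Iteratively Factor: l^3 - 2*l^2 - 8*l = (l + 2)*(l^2 - 4*l) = l*(l + 2)*(l - 4)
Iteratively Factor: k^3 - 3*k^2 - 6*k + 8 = (k - 4)*(k^2 + k - 2) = (k - 4)*(k - 1)*(k + 2)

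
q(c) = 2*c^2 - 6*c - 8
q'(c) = 4*c - 6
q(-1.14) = 1.44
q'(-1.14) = -10.56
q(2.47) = -10.62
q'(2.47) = 3.88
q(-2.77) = 23.97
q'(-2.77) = -17.08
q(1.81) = -12.31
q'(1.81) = 1.24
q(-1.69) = 7.85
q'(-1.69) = -12.76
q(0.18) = -9.02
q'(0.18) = -5.28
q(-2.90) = 26.22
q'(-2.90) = -17.60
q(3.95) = -0.50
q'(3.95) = 9.80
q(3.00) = -8.00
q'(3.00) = 6.00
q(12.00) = 208.00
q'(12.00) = 42.00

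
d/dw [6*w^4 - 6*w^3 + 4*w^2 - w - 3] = 24*w^3 - 18*w^2 + 8*w - 1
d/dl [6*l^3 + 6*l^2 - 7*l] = 18*l^2 + 12*l - 7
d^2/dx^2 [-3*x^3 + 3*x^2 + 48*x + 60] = 6 - 18*x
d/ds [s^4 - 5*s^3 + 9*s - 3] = 4*s^3 - 15*s^2 + 9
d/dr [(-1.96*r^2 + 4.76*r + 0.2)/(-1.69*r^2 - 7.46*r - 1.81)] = (22.666*r^2 + 7.7712*r - 7.1236)/(2.8561*r^4 + 25.2148*r^3 + 61.7694*r^2 + 27.0052*r + 3.2761)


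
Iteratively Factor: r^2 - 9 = (r - 3)*(r + 3)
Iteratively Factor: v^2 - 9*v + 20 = (v - 4)*(v - 5)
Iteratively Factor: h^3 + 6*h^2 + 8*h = (h)*(h^2 + 6*h + 8) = h*(h + 2)*(h + 4)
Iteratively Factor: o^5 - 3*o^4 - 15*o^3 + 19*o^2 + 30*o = (o + 1)*(o^4 - 4*o^3 - 11*o^2 + 30*o) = (o - 5)*(o + 1)*(o^3 + o^2 - 6*o) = (o - 5)*(o + 1)*(o + 3)*(o^2 - 2*o) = o*(o - 5)*(o + 1)*(o + 3)*(o - 2)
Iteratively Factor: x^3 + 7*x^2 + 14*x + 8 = (x + 4)*(x^2 + 3*x + 2) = (x + 1)*(x + 4)*(x + 2)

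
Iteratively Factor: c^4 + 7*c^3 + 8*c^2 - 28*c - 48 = (c + 3)*(c^3 + 4*c^2 - 4*c - 16) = (c + 3)*(c + 4)*(c^2 - 4) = (c - 2)*(c + 3)*(c + 4)*(c + 2)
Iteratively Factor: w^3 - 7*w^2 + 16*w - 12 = (w - 2)*(w^2 - 5*w + 6) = (w - 2)^2*(w - 3)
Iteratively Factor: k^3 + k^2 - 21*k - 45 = (k + 3)*(k^2 - 2*k - 15) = (k + 3)^2*(k - 5)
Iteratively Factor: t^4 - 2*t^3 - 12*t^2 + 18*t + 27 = (t - 3)*(t^3 + t^2 - 9*t - 9) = (t - 3)^2*(t^2 + 4*t + 3) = (t - 3)^2*(t + 3)*(t + 1)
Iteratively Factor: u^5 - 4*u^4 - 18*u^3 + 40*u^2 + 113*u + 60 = (u + 1)*(u^4 - 5*u^3 - 13*u^2 + 53*u + 60) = (u + 1)*(u + 3)*(u^3 - 8*u^2 + 11*u + 20) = (u - 4)*(u + 1)*(u + 3)*(u^2 - 4*u - 5) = (u - 4)*(u + 1)^2*(u + 3)*(u - 5)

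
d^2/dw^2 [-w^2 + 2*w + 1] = -2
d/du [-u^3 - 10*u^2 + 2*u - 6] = -3*u^2 - 20*u + 2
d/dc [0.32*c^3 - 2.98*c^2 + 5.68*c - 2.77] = 0.96*c^2 - 5.96*c + 5.68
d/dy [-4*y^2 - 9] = -8*y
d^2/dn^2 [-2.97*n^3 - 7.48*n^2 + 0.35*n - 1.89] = -17.82*n - 14.96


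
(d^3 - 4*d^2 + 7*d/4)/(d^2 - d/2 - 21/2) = d*(2*d - 1)/(2*(d + 3))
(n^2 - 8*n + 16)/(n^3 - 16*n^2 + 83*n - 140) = (n - 4)/(n^2 - 12*n + 35)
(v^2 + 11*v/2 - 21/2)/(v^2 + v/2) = (2*v^2 + 11*v - 21)/(v*(2*v + 1))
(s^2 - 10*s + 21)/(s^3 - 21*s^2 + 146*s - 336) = (s - 3)/(s^2 - 14*s + 48)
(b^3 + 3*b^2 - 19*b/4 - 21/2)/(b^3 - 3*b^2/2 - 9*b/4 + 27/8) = 2*(2*b^2 + 3*b - 14)/(4*b^2 - 12*b + 9)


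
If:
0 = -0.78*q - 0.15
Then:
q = -0.19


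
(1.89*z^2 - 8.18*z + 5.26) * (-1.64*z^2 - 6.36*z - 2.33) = -3.0996*z^4 + 1.3948*z^3 + 38.9947*z^2 - 14.3942*z - 12.2558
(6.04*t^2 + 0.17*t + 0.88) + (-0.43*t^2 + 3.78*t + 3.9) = 5.61*t^2 + 3.95*t + 4.78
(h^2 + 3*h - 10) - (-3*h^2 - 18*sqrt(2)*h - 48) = 4*h^2 + 3*h + 18*sqrt(2)*h + 38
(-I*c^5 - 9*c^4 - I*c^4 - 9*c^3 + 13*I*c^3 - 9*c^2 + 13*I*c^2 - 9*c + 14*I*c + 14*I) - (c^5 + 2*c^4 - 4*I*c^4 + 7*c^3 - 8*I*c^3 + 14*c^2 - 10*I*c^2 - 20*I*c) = -c^5 - I*c^5 - 11*c^4 + 3*I*c^4 - 16*c^3 + 21*I*c^3 - 23*c^2 + 23*I*c^2 - 9*c + 34*I*c + 14*I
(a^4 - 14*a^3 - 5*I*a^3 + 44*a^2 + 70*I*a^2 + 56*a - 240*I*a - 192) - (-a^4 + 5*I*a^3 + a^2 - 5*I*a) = 2*a^4 - 14*a^3 - 10*I*a^3 + 43*a^2 + 70*I*a^2 + 56*a - 235*I*a - 192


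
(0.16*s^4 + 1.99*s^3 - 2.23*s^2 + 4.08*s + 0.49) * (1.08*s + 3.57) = 0.1728*s^5 + 2.7204*s^4 + 4.6959*s^3 - 3.5547*s^2 + 15.0948*s + 1.7493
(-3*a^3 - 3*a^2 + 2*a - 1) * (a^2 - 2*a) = -3*a^5 + 3*a^4 + 8*a^3 - 5*a^2 + 2*a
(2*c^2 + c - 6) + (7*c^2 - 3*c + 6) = 9*c^2 - 2*c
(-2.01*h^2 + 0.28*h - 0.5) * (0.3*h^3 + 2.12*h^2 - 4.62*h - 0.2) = -0.603*h^5 - 4.1772*h^4 + 9.7298*h^3 - 1.9516*h^2 + 2.254*h + 0.1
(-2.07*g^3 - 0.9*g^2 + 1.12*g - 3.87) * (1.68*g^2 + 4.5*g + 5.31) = -3.4776*g^5 - 10.827*g^4 - 13.1601*g^3 - 6.2406*g^2 - 11.4678*g - 20.5497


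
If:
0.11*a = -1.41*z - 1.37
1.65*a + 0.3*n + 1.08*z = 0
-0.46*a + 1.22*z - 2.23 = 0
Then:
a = -6.15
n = 35.61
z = -0.49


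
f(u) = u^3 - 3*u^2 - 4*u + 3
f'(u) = 3*u^2 - 6*u - 4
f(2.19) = -9.64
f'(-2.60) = 31.88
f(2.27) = -9.84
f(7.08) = 179.20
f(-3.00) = -39.00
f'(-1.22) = 7.79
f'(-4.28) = 76.64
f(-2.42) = -19.06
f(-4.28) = -113.24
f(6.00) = 87.00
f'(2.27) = -2.16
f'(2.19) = -2.75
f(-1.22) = 1.60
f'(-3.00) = 41.00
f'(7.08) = 103.90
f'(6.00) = 68.00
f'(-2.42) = 28.09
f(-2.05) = -10.02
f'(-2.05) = 20.91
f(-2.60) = -24.46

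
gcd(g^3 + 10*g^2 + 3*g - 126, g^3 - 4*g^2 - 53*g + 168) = g^2 + 4*g - 21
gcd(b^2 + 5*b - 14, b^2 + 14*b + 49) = b + 7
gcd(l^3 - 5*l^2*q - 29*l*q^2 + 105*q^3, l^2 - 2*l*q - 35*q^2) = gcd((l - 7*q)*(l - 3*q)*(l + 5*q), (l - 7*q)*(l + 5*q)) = -l^2 + 2*l*q + 35*q^2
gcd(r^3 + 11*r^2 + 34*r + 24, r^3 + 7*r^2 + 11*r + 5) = r + 1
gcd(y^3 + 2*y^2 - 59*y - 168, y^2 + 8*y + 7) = y + 7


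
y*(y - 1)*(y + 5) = y^3 + 4*y^2 - 5*y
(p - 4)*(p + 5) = p^2 + p - 20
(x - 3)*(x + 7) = x^2 + 4*x - 21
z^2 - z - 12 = (z - 4)*(z + 3)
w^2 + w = w*(w + 1)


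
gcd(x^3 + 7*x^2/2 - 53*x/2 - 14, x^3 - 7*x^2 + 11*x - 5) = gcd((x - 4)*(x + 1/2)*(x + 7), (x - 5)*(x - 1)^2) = 1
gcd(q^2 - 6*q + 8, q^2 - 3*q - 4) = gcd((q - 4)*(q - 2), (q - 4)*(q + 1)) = q - 4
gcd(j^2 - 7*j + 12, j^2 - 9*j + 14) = 1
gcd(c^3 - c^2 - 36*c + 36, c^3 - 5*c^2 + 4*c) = c - 1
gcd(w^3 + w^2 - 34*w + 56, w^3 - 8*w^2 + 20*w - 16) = w^2 - 6*w + 8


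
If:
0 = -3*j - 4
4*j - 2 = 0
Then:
No Solution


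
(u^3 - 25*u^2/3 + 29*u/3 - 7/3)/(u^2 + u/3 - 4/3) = (3*u^2 - 22*u + 7)/(3*u + 4)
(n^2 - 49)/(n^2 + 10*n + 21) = (n - 7)/(n + 3)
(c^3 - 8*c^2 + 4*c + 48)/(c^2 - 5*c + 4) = (c^2 - 4*c - 12)/(c - 1)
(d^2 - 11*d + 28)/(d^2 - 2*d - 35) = (d - 4)/(d + 5)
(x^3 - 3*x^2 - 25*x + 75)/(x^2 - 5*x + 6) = (x^2 - 25)/(x - 2)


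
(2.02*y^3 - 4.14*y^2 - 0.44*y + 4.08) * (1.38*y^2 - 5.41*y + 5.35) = 2.7876*y^5 - 16.6414*y^4 + 32.5972*y^3 - 14.1382*y^2 - 24.4268*y + 21.828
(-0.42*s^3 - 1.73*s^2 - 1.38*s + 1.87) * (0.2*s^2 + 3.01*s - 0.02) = -0.084*s^5 - 1.6102*s^4 - 5.4749*s^3 - 3.7452*s^2 + 5.6563*s - 0.0374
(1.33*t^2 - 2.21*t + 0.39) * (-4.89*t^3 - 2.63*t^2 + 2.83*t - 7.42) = -6.5037*t^5 + 7.309*t^4 + 7.6691*t^3 - 17.1486*t^2 + 17.5019*t - 2.8938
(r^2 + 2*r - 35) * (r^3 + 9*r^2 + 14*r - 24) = r^5 + 11*r^4 - 3*r^3 - 311*r^2 - 538*r + 840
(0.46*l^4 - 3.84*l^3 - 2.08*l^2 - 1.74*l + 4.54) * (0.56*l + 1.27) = 0.2576*l^5 - 1.5662*l^4 - 6.0416*l^3 - 3.616*l^2 + 0.3326*l + 5.7658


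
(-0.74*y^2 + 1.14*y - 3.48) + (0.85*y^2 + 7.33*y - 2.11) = 0.11*y^2 + 8.47*y - 5.59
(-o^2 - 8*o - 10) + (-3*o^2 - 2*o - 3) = -4*o^2 - 10*o - 13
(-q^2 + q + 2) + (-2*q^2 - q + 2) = 4 - 3*q^2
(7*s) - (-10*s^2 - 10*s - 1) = 10*s^2 + 17*s + 1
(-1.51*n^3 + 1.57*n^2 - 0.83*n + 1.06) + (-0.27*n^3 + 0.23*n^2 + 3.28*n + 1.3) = -1.78*n^3 + 1.8*n^2 + 2.45*n + 2.36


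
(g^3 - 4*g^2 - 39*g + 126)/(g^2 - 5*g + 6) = (g^2 - g - 42)/(g - 2)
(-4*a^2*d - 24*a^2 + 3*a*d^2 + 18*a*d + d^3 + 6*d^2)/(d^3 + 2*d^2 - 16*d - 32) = (-4*a^2*d - 24*a^2 + 3*a*d^2 + 18*a*d + d^3 + 6*d^2)/(d^3 + 2*d^2 - 16*d - 32)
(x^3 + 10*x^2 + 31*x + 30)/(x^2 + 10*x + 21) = (x^2 + 7*x + 10)/(x + 7)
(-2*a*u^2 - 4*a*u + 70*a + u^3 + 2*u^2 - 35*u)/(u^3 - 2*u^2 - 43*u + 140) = (-2*a + u)/(u - 4)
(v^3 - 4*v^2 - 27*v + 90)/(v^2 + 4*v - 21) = (v^2 - v - 30)/(v + 7)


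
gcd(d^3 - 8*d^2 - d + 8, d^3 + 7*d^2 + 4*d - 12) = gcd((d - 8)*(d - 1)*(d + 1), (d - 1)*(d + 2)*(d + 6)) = d - 1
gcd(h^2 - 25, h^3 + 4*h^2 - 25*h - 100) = h^2 - 25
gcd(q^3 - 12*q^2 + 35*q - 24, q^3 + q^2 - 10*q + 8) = q - 1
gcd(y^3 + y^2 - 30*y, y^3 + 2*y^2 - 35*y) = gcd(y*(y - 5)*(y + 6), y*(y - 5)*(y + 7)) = y^2 - 5*y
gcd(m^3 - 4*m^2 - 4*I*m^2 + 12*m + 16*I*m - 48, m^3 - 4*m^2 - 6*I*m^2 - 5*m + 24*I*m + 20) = m - 4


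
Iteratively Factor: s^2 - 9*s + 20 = (s - 5)*(s - 4)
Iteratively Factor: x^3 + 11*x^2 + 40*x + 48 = (x + 4)*(x^2 + 7*x + 12) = (x + 4)^2*(x + 3)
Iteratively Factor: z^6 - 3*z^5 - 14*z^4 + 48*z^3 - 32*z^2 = (z)*(z^5 - 3*z^4 - 14*z^3 + 48*z^2 - 32*z) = z*(z - 4)*(z^4 + z^3 - 10*z^2 + 8*z) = z*(z - 4)*(z + 4)*(z^3 - 3*z^2 + 2*z) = z*(z - 4)*(z - 2)*(z + 4)*(z^2 - z) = z^2*(z - 4)*(z - 2)*(z + 4)*(z - 1)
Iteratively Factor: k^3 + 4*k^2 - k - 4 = (k + 4)*(k^2 - 1) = (k - 1)*(k + 4)*(k + 1)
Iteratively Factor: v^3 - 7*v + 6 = (v - 2)*(v^2 + 2*v - 3) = (v - 2)*(v + 3)*(v - 1)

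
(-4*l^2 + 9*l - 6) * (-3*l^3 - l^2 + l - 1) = 12*l^5 - 23*l^4 + 5*l^3 + 19*l^2 - 15*l + 6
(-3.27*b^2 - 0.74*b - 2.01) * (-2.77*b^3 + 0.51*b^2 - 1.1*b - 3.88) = 9.0579*b^5 + 0.3821*b^4 + 8.7873*b^3 + 12.4765*b^2 + 5.0822*b + 7.7988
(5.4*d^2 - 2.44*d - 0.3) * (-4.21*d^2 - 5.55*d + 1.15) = -22.734*d^4 - 19.6976*d^3 + 21.015*d^2 - 1.141*d - 0.345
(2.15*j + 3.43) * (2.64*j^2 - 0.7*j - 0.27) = 5.676*j^3 + 7.5502*j^2 - 2.9815*j - 0.9261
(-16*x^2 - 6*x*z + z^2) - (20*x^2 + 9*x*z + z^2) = -36*x^2 - 15*x*z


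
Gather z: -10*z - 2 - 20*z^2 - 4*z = -20*z^2 - 14*z - 2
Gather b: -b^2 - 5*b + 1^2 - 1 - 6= -b^2 - 5*b - 6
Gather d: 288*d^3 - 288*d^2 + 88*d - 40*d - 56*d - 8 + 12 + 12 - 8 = 288*d^3 - 288*d^2 - 8*d + 8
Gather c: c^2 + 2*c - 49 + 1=c^2 + 2*c - 48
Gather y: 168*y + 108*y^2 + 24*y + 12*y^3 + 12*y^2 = 12*y^3 + 120*y^2 + 192*y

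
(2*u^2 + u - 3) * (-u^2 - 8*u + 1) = -2*u^4 - 17*u^3 - 3*u^2 + 25*u - 3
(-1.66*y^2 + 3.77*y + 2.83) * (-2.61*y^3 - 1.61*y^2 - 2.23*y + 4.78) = 4.3326*y^5 - 7.1671*y^4 - 9.7542*y^3 - 20.8982*y^2 + 11.7097*y + 13.5274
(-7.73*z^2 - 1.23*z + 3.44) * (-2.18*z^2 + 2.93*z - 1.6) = 16.8514*z^4 - 19.9675*z^3 + 1.2649*z^2 + 12.0472*z - 5.504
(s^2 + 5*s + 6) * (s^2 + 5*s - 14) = s^4 + 10*s^3 + 17*s^2 - 40*s - 84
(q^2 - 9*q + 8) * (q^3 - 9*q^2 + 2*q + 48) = q^5 - 18*q^4 + 91*q^3 - 42*q^2 - 416*q + 384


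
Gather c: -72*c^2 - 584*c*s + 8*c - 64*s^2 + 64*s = -72*c^2 + c*(8 - 584*s) - 64*s^2 + 64*s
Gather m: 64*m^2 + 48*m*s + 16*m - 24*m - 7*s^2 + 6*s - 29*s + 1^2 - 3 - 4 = 64*m^2 + m*(48*s - 8) - 7*s^2 - 23*s - 6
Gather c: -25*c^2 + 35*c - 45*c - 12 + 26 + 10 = -25*c^2 - 10*c + 24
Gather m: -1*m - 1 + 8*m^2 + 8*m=8*m^2 + 7*m - 1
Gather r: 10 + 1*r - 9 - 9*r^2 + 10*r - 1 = -9*r^2 + 11*r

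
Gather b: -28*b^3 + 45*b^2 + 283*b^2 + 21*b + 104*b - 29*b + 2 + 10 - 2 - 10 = -28*b^3 + 328*b^2 + 96*b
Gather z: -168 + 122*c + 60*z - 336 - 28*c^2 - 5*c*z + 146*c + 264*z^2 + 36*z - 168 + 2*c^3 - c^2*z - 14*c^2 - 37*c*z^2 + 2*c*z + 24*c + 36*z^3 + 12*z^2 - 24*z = 2*c^3 - 42*c^2 + 292*c + 36*z^3 + z^2*(276 - 37*c) + z*(-c^2 - 3*c + 72) - 672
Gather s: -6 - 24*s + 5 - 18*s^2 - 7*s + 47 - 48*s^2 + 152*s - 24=-66*s^2 + 121*s + 22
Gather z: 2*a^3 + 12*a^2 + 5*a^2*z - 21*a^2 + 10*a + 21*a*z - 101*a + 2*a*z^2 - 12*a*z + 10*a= 2*a^3 - 9*a^2 + 2*a*z^2 - 81*a + z*(5*a^2 + 9*a)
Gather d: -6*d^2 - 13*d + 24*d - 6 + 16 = -6*d^2 + 11*d + 10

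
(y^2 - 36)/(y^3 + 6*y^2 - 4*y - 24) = (y - 6)/(y^2 - 4)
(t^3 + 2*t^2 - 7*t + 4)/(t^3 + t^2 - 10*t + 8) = (t - 1)/(t - 2)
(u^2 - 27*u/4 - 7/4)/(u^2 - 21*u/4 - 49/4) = (4*u + 1)/(4*u + 7)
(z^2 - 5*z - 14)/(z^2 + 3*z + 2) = (z - 7)/(z + 1)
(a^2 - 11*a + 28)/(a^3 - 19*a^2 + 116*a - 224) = 1/(a - 8)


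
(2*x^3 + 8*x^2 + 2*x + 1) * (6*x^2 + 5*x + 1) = 12*x^5 + 58*x^4 + 54*x^3 + 24*x^2 + 7*x + 1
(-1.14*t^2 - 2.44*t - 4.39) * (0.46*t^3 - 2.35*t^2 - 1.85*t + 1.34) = -0.5244*t^5 + 1.5566*t^4 + 5.8236*t^3 + 13.3029*t^2 + 4.8519*t - 5.8826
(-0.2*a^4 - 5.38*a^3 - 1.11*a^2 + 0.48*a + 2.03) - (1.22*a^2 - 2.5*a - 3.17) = -0.2*a^4 - 5.38*a^3 - 2.33*a^2 + 2.98*a + 5.2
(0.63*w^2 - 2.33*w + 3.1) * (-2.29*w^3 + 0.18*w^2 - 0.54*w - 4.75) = -1.4427*w^5 + 5.4491*w^4 - 7.8586*w^3 - 1.1763*w^2 + 9.3935*w - 14.725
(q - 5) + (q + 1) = 2*q - 4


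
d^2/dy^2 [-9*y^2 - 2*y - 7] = -18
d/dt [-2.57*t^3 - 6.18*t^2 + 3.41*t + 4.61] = -7.71*t^2 - 12.36*t + 3.41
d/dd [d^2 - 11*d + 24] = 2*d - 11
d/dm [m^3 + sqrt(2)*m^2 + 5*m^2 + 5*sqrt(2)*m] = 3*m^2 + 2*sqrt(2)*m + 10*m + 5*sqrt(2)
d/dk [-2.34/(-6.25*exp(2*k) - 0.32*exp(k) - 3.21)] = (-29.25*exp(k) - 0.7488)*exp(k)/(6.25*exp(2*k) + 0.32*exp(k) + 3.21)^2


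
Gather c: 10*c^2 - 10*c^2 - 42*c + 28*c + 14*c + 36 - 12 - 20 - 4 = 0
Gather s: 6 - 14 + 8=0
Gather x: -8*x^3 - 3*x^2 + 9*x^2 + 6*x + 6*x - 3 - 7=-8*x^3 + 6*x^2 + 12*x - 10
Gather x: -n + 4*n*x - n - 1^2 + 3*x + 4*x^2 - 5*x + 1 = -2*n + 4*x^2 + x*(4*n - 2)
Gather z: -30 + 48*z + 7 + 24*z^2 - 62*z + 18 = 24*z^2 - 14*z - 5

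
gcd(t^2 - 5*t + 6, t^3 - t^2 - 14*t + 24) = t^2 - 5*t + 6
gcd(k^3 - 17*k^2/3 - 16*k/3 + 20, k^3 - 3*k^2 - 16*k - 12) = k^2 - 4*k - 12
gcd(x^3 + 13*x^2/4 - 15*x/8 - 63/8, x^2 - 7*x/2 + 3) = x - 3/2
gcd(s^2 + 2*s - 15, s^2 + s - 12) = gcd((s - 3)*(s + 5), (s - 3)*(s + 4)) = s - 3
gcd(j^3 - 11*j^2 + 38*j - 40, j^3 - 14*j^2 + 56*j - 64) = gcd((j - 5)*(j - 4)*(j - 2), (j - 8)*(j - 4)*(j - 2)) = j^2 - 6*j + 8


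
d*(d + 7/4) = d^2 + 7*d/4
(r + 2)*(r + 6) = r^2 + 8*r + 12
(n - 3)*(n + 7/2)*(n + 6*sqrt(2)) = n^3 + n^2/2 + 6*sqrt(2)*n^2 - 21*n/2 + 3*sqrt(2)*n - 63*sqrt(2)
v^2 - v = v*(v - 1)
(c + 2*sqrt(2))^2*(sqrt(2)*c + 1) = sqrt(2)*c^3 + 9*c^2 + 12*sqrt(2)*c + 8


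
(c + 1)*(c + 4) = c^2 + 5*c + 4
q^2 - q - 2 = (q - 2)*(q + 1)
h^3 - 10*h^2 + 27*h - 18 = (h - 6)*(h - 3)*(h - 1)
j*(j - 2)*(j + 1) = j^3 - j^2 - 2*j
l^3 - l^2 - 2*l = l*(l - 2)*(l + 1)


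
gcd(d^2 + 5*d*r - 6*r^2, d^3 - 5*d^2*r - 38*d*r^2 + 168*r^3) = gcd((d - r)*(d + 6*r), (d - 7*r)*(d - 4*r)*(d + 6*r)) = d + 6*r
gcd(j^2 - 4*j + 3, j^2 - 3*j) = j - 3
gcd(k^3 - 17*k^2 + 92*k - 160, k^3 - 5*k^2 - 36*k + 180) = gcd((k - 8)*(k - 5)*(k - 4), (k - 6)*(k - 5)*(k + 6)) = k - 5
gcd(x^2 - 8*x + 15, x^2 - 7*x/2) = 1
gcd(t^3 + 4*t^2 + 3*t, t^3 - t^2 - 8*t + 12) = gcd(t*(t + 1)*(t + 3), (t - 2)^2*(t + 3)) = t + 3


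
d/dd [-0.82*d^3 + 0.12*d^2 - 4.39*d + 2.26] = -2.46*d^2 + 0.24*d - 4.39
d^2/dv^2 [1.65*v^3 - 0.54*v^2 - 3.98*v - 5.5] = 9.9*v - 1.08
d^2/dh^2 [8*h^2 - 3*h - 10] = 16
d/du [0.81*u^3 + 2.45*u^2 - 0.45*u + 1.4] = 2.43*u^2 + 4.9*u - 0.45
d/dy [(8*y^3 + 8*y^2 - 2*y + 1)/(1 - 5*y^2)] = 2*(-20*y^4 + 7*y^2 + 13*y - 1)/(25*y^4 - 10*y^2 + 1)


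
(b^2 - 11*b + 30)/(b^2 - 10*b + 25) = (b - 6)/(b - 5)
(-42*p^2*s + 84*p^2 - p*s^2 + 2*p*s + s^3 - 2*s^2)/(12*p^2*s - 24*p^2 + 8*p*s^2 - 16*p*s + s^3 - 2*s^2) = (-7*p + s)/(2*p + s)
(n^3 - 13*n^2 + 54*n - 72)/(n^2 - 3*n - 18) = (n^2 - 7*n + 12)/(n + 3)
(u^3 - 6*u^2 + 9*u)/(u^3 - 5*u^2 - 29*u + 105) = u*(u - 3)/(u^2 - 2*u - 35)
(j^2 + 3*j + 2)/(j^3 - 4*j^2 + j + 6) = (j + 2)/(j^2 - 5*j + 6)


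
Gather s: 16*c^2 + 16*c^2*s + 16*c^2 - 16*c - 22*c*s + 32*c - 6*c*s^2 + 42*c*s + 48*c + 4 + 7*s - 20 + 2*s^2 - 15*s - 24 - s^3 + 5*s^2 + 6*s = 32*c^2 + 64*c - s^3 + s^2*(7 - 6*c) + s*(16*c^2 + 20*c - 2) - 40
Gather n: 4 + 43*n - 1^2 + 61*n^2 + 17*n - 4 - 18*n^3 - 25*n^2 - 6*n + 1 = -18*n^3 + 36*n^2 + 54*n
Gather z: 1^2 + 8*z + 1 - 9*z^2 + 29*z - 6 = -9*z^2 + 37*z - 4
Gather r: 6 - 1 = 5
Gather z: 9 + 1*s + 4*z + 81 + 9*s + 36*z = 10*s + 40*z + 90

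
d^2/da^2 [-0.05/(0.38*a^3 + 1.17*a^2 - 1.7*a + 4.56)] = ((0.114*a + 0.117)*(0.38*a^3 + 1.17*a^2 - 1.7*a + 4.56) - 0.05*(1.14*a^2 + 2.34*a - 1.7)*(2.28*a^2 + 4.68*a - 3.4))/(0.38*a^3 + 1.17*a^2 - 1.7*a + 4.56)^3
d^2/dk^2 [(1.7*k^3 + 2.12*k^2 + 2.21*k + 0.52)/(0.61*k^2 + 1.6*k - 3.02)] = (8.88178419700125e-16*k^5 + 3.5527136788005e-15*k^4 + 12.473922*k^3 - 24.692664*k^2 + 120.500772*k + 64.606224)/(0.226981*k^6 + 1.78608*k^5 + 1.313574*k^4 - 13.58912*k^3 - 6.50326800000001*k^2 + 43.77792*k - 27.543608)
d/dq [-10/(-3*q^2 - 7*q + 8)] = 10*(-6*q - 7)/(3*q^2 + 7*q - 8)^2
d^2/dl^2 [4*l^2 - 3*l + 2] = 8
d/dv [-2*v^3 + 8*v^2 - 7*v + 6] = -6*v^2 + 16*v - 7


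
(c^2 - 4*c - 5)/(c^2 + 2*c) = (c^2 - 4*c - 5)/(c*(c + 2))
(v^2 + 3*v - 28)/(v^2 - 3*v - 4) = (v + 7)/(v + 1)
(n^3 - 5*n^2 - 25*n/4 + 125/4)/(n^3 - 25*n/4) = (n - 5)/n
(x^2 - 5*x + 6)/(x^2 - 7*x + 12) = (x - 2)/(x - 4)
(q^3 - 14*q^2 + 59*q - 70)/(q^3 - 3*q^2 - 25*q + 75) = (q^2 - 9*q + 14)/(q^2 + 2*q - 15)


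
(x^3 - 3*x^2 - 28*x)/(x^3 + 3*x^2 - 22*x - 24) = x*(x^2 - 3*x - 28)/(x^3 + 3*x^2 - 22*x - 24)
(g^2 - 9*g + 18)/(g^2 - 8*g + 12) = (g - 3)/(g - 2)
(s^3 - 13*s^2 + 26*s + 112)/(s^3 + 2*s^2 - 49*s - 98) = (s - 8)/(s + 7)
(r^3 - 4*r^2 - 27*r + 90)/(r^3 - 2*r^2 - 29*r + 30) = (r - 3)/(r - 1)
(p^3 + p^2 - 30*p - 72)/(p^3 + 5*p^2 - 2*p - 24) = (p - 6)/(p - 2)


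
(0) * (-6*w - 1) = 0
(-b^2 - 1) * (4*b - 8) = -4*b^3 + 8*b^2 - 4*b + 8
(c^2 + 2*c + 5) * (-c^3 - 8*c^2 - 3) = -c^5 - 10*c^4 - 21*c^3 - 43*c^2 - 6*c - 15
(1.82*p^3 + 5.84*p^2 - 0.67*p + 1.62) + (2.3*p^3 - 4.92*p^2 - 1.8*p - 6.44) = 4.12*p^3 + 0.92*p^2 - 2.47*p - 4.82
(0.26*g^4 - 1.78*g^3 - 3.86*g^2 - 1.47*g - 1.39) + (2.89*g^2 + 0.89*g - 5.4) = 0.26*g^4 - 1.78*g^3 - 0.97*g^2 - 0.58*g - 6.79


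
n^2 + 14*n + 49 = (n + 7)^2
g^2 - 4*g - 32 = (g - 8)*(g + 4)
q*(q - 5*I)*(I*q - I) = I*q^3 + 5*q^2 - I*q^2 - 5*q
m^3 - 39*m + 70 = (m - 5)*(m - 2)*(m + 7)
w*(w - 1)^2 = w^3 - 2*w^2 + w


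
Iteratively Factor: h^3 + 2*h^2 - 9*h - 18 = (h + 2)*(h^2 - 9) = (h - 3)*(h + 2)*(h + 3)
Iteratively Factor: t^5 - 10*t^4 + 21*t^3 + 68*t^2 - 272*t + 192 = (t + 3)*(t^4 - 13*t^3 + 60*t^2 - 112*t + 64) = (t - 4)*(t + 3)*(t^3 - 9*t^2 + 24*t - 16) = (t - 4)^2*(t + 3)*(t^2 - 5*t + 4) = (t - 4)^3*(t + 3)*(t - 1)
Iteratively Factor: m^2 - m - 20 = (m + 4)*(m - 5)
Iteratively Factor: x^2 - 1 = (x - 1)*(x + 1)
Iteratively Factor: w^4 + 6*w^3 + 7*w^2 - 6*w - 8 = (w - 1)*(w^3 + 7*w^2 + 14*w + 8) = (w - 1)*(w + 1)*(w^2 + 6*w + 8) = (w - 1)*(w + 1)*(w + 4)*(w + 2)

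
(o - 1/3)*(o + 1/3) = o^2 - 1/9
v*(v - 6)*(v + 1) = v^3 - 5*v^2 - 6*v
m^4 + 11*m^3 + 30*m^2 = m^2*(m + 5)*(m + 6)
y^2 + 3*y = y*(y + 3)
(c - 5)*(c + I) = c^2 - 5*c + I*c - 5*I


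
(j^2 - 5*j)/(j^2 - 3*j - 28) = j*(5 - j)/(-j^2 + 3*j + 28)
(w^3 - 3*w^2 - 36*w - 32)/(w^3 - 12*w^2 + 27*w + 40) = (w + 4)/(w - 5)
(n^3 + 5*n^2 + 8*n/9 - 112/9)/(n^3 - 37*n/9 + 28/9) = (n + 4)/(n - 1)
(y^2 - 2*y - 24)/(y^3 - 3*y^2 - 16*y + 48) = (y - 6)/(y^2 - 7*y + 12)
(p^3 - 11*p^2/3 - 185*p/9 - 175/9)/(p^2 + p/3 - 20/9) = (3*p^2 - 16*p - 35)/(3*p - 4)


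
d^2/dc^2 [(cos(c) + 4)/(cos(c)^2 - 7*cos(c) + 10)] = (-9*(1 - cos(2*c))^2*cos(c)/4 - 23*(1 - cos(2*c))^2/4 - 498*cos(c) - 64*cos(2*c) + 69*cos(3*c)/2 + cos(5*c)/2 + 411)/((cos(c) - 5)^3*(cos(c) - 2)^3)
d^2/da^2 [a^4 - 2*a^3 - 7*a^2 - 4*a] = 12*a^2 - 12*a - 14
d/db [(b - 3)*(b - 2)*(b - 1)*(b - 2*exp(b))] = -2*b^3*exp(b) + 4*b^3 + 6*b^2*exp(b) - 18*b^2 + 2*b*exp(b) + 22*b - 10*exp(b) - 6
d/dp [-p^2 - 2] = -2*p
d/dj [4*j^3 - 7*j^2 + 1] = 2*j*(6*j - 7)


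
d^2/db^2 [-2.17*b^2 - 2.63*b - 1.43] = -4.34000000000000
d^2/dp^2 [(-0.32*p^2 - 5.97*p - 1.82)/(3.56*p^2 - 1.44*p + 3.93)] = (7.105427357601e-15*p^4 - 154.60368*p^3 - 111.533376*p^2 + 557.130744*p - 34.076976)/(45.118016*p^6 - 54.749952*p^5 + 171.567792*p^4 - 123.866496*p^3 + 189.399276*p^2 - 66.721968*p + 60.698457)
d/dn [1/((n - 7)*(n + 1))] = 2*(3 - n)/(n^4 - 12*n^3 + 22*n^2 + 84*n + 49)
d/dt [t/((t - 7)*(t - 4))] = (28 - t^2)/(t^4 - 22*t^3 + 177*t^2 - 616*t + 784)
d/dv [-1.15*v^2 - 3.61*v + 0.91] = -2.3*v - 3.61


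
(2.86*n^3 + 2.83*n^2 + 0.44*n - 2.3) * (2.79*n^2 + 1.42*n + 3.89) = 7.9794*n^5 + 11.9569*n^4 + 16.3716*n^3 + 5.2165*n^2 - 1.5544*n - 8.947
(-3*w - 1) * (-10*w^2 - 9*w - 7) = 30*w^3 + 37*w^2 + 30*w + 7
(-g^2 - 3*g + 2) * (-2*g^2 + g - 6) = 2*g^4 + 5*g^3 - g^2 + 20*g - 12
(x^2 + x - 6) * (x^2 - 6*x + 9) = x^4 - 5*x^3 - 3*x^2 + 45*x - 54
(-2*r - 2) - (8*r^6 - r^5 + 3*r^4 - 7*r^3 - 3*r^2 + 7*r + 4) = -8*r^6 + r^5 - 3*r^4 + 7*r^3 + 3*r^2 - 9*r - 6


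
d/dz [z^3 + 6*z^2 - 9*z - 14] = 3*z^2 + 12*z - 9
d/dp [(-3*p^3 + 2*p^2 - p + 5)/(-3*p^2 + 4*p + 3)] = (9*p^4 - 24*p^3 - 22*p^2 + 42*p - 23)/(9*p^4 - 24*p^3 - 2*p^2 + 24*p + 9)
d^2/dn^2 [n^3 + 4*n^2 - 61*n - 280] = 6*n + 8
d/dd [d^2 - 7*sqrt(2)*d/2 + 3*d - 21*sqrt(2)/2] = 2*d - 7*sqrt(2)/2 + 3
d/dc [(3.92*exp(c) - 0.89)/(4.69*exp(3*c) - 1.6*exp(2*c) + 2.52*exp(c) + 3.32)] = (-36.7696*exp(3*c) + 18.7943*exp(2*c) - 2.848*exp(c) + 15.2572)*exp(c)/(21.9961*exp(6*c) - 15.008*exp(5*c) + 26.1976*exp(4*c) + 23.0776*exp(3*c) - 4.2736*exp(2*c) + 16.7328*exp(c) + 11.0224)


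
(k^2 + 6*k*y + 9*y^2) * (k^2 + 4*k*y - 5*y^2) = k^4 + 10*k^3*y + 28*k^2*y^2 + 6*k*y^3 - 45*y^4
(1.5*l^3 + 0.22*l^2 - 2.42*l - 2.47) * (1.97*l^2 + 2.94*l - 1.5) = 2.955*l^5 + 4.8434*l^4 - 6.3706*l^3 - 12.3107*l^2 - 3.6318*l + 3.705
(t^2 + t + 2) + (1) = t^2 + t + 3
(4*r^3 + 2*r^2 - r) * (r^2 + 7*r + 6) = 4*r^5 + 30*r^4 + 37*r^3 + 5*r^2 - 6*r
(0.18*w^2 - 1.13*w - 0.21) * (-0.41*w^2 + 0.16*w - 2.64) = -0.0738*w^4 + 0.4921*w^3 - 0.5699*w^2 + 2.9496*w + 0.5544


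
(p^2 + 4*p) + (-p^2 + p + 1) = 5*p + 1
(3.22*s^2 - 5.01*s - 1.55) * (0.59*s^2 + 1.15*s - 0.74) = 1.8998*s^4 + 0.7471*s^3 - 9.0588*s^2 + 1.9249*s + 1.147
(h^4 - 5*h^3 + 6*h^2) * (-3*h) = -3*h^5 + 15*h^4 - 18*h^3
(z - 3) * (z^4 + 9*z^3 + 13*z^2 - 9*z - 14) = z^5 + 6*z^4 - 14*z^3 - 48*z^2 + 13*z + 42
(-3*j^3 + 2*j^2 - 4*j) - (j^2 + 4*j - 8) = -3*j^3 + j^2 - 8*j + 8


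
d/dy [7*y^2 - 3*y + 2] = 14*y - 3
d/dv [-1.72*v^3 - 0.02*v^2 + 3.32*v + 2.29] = -5.16*v^2 - 0.04*v + 3.32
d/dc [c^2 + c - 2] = 2*c + 1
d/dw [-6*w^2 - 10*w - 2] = -12*w - 10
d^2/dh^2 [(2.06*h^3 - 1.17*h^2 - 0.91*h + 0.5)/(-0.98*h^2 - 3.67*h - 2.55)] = (1.77635683940025e-15*h^5 + 1.4210854715202e-14*h^4 - 51.864104*h^3 - 136.09524*h^2 - 104.80524*h - 12.78652)/(0.941192*h^6 + 10.574004*h^5 + 46.945626*h^4 + 104.458843*h^3 + 122.154435*h^2 + 71.592525*h + 16.581375)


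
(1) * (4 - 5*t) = 4 - 5*t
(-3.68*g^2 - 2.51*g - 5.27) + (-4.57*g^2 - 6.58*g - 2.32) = -8.25*g^2 - 9.09*g - 7.59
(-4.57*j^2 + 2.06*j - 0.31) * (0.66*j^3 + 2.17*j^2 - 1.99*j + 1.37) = -3.0162*j^5 - 8.5573*j^4 + 13.3599*j^3 - 11.033*j^2 + 3.4391*j - 0.4247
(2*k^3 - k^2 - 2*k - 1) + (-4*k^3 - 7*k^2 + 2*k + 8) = -2*k^3 - 8*k^2 + 7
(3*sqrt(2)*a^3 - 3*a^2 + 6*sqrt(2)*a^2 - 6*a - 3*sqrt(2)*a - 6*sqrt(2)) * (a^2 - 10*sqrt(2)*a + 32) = 3*sqrt(2)*a^5 - 63*a^4 + 6*sqrt(2)*a^4 - 126*a^3 + 123*sqrt(2)*a^3 - 36*a^2 + 246*sqrt(2)*a^2 - 96*sqrt(2)*a - 72*a - 192*sqrt(2)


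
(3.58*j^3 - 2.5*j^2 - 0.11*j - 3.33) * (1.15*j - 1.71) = 4.117*j^4 - 8.9968*j^3 + 4.1485*j^2 - 3.6414*j + 5.6943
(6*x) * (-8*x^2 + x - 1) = -48*x^3 + 6*x^2 - 6*x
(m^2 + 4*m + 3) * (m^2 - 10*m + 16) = m^4 - 6*m^3 - 21*m^2 + 34*m + 48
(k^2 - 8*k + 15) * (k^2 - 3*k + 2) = k^4 - 11*k^3 + 41*k^2 - 61*k + 30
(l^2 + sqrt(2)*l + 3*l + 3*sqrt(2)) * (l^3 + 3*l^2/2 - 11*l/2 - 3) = l^5 + sqrt(2)*l^4 + 9*l^4/2 - l^3 + 9*sqrt(2)*l^3/2 - 39*l^2/2 - sqrt(2)*l^2 - 39*sqrt(2)*l/2 - 9*l - 9*sqrt(2)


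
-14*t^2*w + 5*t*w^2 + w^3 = w*(-2*t + w)*(7*t + w)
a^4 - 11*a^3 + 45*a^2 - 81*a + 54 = (a - 3)^3*(a - 2)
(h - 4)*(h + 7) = h^2 + 3*h - 28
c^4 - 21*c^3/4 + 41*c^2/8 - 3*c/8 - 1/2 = (c - 4)*(c - 1)*(c - 1/2)*(c + 1/4)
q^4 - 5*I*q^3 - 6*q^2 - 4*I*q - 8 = (q - 2*I)^3*(q + I)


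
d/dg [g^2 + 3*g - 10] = 2*g + 3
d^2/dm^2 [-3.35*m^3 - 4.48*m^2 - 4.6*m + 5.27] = -20.1*m - 8.96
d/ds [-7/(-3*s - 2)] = -21/(3*s + 2)^2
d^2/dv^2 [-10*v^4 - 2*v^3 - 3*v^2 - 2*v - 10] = -120*v^2 - 12*v - 6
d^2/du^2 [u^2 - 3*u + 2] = 2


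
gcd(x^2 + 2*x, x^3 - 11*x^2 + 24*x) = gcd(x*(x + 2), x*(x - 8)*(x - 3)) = x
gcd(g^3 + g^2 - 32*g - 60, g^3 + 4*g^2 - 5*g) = g + 5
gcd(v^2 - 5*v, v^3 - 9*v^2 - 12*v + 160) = v - 5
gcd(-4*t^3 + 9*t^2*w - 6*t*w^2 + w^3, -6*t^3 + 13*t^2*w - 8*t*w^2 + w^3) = t^2 - 2*t*w + w^2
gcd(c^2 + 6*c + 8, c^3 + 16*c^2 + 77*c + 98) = c + 2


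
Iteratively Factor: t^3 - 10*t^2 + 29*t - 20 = (t - 4)*(t^2 - 6*t + 5) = (t - 5)*(t - 4)*(t - 1)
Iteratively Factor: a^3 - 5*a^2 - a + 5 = (a - 5)*(a^2 - 1) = (a - 5)*(a + 1)*(a - 1)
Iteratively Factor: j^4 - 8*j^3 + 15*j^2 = (j - 3)*(j^3 - 5*j^2) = (j - 5)*(j - 3)*(j^2) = j*(j - 5)*(j - 3)*(j)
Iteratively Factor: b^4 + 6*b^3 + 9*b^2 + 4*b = (b + 1)*(b^3 + 5*b^2 + 4*b) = b*(b + 1)*(b^2 + 5*b + 4) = b*(b + 1)^2*(b + 4)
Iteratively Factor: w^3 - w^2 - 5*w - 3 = (w - 3)*(w^2 + 2*w + 1) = (w - 3)*(w + 1)*(w + 1)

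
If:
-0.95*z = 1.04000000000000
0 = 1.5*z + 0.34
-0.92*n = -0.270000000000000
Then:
No Solution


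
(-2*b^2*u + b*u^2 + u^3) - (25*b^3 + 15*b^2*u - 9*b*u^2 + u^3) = -25*b^3 - 17*b^2*u + 10*b*u^2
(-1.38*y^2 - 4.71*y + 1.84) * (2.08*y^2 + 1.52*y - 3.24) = -2.8704*y^4 - 11.8944*y^3 + 1.1392*y^2 + 18.0572*y - 5.9616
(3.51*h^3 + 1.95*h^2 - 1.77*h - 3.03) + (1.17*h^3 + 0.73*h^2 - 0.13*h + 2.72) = 4.68*h^3 + 2.68*h^2 - 1.9*h - 0.31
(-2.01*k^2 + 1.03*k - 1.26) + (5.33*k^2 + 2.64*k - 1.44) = 3.32*k^2 + 3.67*k - 2.7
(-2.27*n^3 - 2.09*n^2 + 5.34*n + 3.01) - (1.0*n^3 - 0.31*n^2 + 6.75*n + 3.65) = -3.27*n^3 - 1.78*n^2 - 1.41*n - 0.64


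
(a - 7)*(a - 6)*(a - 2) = a^3 - 15*a^2 + 68*a - 84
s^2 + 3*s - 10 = (s - 2)*(s + 5)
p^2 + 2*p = p*(p + 2)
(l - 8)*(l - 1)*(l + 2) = l^3 - 7*l^2 - 10*l + 16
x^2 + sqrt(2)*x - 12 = (x - 2*sqrt(2))*(x + 3*sqrt(2))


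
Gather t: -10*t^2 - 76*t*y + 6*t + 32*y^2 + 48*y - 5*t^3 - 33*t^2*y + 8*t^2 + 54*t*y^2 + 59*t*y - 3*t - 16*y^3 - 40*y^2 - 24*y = -5*t^3 + t^2*(-33*y - 2) + t*(54*y^2 - 17*y + 3) - 16*y^3 - 8*y^2 + 24*y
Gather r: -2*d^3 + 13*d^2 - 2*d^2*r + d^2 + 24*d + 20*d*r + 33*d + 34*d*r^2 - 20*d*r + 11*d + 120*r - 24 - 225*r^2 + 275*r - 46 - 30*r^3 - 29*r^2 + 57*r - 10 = -2*d^3 + 14*d^2 + 68*d - 30*r^3 + r^2*(34*d - 254) + r*(452 - 2*d^2) - 80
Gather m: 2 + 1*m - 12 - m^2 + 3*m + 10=-m^2 + 4*m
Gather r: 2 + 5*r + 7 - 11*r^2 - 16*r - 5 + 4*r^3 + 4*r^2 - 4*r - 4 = 4*r^3 - 7*r^2 - 15*r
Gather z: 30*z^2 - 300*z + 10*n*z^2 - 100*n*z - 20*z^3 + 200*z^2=-20*z^3 + z^2*(10*n + 230) + z*(-100*n - 300)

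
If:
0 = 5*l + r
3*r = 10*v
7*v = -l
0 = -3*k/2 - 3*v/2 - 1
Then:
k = -2/3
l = 0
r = 0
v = 0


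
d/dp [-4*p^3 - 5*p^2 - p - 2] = -12*p^2 - 10*p - 1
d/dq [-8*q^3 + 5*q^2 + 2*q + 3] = -24*q^2 + 10*q + 2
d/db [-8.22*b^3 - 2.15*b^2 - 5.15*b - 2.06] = -24.66*b^2 - 4.3*b - 5.15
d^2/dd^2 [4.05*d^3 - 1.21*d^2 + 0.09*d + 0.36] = 24.3*d - 2.42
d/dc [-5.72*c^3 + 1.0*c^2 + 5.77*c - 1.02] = -17.16*c^2 + 2.0*c + 5.77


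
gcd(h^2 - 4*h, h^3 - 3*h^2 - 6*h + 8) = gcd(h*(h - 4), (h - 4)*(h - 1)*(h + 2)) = h - 4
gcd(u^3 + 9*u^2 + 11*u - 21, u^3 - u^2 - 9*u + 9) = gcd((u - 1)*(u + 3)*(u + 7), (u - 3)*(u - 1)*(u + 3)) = u^2 + 2*u - 3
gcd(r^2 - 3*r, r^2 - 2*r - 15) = 1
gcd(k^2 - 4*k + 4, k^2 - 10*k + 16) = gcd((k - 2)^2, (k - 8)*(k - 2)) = k - 2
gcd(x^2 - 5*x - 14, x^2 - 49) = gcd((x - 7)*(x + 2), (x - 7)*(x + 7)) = x - 7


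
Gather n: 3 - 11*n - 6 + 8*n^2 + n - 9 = 8*n^2 - 10*n - 12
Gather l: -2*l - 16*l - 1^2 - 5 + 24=18 - 18*l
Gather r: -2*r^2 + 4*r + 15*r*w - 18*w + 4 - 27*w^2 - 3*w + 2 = -2*r^2 + r*(15*w + 4) - 27*w^2 - 21*w + 6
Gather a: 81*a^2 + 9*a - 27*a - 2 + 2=81*a^2 - 18*a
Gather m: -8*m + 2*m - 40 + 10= -6*m - 30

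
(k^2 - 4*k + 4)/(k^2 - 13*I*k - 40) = (-k^2 + 4*k - 4)/(-k^2 + 13*I*k + 40)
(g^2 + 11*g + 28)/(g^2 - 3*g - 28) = (g + 7)/(g - 7)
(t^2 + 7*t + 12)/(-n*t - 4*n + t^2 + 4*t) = (t + 3)/(-n + t)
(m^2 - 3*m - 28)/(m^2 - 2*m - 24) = (m - 7)/(m - 6)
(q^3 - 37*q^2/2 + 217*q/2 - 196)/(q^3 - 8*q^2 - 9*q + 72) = (2*q^2 - 21*q + 49)/(2*(q^2 - 9))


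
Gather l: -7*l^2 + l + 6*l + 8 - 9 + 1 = -7*l^2 + 7*l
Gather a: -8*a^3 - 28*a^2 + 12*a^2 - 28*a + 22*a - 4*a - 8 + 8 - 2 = -8*a^3 - 16*a^2 - 10*a - 2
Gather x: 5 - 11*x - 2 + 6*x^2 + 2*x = 6*x^2 - 9*x + 3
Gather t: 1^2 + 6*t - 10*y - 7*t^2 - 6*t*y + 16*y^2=-7*t^2 + t*(6 - 6*y) + 16*y^2 - 10*y + 1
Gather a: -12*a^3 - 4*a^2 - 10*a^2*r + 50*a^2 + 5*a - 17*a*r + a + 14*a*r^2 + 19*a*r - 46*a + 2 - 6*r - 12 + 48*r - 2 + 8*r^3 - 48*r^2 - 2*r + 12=-12*a^3 + a^2*(46 - 10*r) + a*(14*r^2 + 2*r - 40) + 8*r^3 - 48*r^2 + 40*r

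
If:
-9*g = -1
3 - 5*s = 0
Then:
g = 1/9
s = 3/5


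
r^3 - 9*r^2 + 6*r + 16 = (r - 8)*(r - 2)*(r + 1)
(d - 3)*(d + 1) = d^2 - 2*d - 3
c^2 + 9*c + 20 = (c + 4)*(c + 5)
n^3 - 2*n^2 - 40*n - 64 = (n - 8)*(n + 2)*(n + 4)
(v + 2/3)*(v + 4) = v^2 + 14*v/3 + 8/3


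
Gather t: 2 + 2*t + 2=2*t + 4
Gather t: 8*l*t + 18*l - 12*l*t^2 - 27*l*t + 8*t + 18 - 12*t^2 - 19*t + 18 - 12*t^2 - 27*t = 18*l + t^2*(-12*l - 24) + t*(-19*l - 38) + 36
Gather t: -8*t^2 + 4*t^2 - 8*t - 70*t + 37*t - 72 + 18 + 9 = -4*t^2 - 41*t - 45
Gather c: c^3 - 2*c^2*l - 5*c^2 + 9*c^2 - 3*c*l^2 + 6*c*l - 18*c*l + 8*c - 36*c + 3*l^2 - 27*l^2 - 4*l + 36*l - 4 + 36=c^3 + c^2*(4 - 2*l) + c*(-3*l^2 - 12*l - 28) - 24*l^2 + 32*l + 32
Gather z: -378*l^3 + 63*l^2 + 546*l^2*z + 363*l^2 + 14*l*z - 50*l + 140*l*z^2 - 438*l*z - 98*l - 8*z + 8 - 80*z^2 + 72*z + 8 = -378*l^3 + 426*l^2 - 148*l + z^2*(140*l - 80) + z*(546*l^2 - 424*l + 64) + 16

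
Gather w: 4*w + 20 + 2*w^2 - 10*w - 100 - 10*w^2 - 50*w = -8*w^2 - 56*w - 80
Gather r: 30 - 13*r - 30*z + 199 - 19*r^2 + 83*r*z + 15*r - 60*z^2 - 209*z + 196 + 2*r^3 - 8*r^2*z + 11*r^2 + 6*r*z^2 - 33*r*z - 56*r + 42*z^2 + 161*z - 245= 2*r^3 + r^2*(-8*z - 8) + r*(6*z^2 + 50*z - 54) - 18*z^2 - 78*z + 180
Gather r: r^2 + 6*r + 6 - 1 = r^2 + 6*r + 5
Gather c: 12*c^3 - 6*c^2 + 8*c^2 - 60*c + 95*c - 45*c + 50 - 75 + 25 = 12*c^3 + 2*c^2 - 10*c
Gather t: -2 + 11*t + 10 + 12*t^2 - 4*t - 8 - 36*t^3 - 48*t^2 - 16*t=-36*t^3 - 36*t^2 - 9*t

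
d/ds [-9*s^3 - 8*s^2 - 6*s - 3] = -27*s^2 - 16*s - 6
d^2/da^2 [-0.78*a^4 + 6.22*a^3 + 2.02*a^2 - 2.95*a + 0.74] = -9.36*a^2 + 37.32*a + 4.04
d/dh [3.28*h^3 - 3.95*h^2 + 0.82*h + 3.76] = 9.84*h^2 - 7.9*h + 0.82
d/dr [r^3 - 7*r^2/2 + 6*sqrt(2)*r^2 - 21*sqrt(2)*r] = 3*r^2 - 7*r + 12*sqrt(2)*r - 21*sqrt(2)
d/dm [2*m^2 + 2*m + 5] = 4*m + 2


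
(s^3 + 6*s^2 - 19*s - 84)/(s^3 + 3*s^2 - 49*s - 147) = (s - 4)/(s - 7)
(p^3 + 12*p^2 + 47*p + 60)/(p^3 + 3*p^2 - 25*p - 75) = (p + 4)/(p - 5)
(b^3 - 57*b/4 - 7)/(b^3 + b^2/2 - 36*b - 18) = (b^2 - b/2 - 14)/(b^2 - 36)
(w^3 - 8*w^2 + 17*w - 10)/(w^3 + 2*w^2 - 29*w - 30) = (w^2 - 3*w + 2)/(w^2 + 7*w + 6)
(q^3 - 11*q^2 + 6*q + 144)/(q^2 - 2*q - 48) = (q^2 - 3*q - 18)/(q + 6)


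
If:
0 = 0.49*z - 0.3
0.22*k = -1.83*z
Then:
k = -5.09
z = 0.61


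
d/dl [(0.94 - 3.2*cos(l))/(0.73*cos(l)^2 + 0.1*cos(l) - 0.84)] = (-2.336*cos(l)^2 + 1.3724*cos(l) - 2.594)*sin(l)/(0.5329*cos(l)^4 + 0.146*cos(l)^3 - 1.2164*cos(l)^2 - 0.168*cos(l) + 0.7056)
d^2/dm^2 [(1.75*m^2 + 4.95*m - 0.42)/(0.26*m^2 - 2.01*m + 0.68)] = (2.49834*m^3 - 2.026752*m^2 - 3.93400799999999*m + 11.904548)/(0.017576*m^6 - 0.407628*m^5 + 3.289182*m^4 - 10.252809*m^3 + 8.602476*m^2 - 2.788272*m + 0.314432)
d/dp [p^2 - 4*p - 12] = 2*p - 4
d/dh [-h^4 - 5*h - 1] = -4*h^3 - 5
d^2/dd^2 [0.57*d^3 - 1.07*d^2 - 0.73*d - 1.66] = 3.42*d - 2.14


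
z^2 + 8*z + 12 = (z + 2)*(z + 6)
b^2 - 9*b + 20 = (b - 5)*(b - 4)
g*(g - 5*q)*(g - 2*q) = g^3 - 7*g^2*q + 10*g*q^2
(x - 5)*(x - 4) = x^2 - 9*x + 20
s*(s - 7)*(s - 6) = s^3 - 13*s^2 + 42*s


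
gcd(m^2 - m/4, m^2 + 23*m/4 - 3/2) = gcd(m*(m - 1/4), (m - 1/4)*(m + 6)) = m - 1/4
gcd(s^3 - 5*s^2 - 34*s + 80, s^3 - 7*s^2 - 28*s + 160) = s^2 - 3*s - 40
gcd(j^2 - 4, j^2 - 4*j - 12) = j + 2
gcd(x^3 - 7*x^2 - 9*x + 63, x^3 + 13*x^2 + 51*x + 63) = x + 3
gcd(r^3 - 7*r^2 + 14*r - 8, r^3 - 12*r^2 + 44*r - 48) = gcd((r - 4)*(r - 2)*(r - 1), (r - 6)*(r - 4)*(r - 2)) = r^2 - 6*r + 8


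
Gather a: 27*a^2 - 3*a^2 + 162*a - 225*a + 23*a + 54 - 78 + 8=24*a^2 - 40*a - 16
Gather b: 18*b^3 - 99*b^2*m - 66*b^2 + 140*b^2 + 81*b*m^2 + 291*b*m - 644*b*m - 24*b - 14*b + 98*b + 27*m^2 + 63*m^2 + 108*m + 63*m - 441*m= 18*b^3 + b^2*(74 - 99*m) + b*(81*m^2 - 353*m + 60) + 90*m^2 - 270*m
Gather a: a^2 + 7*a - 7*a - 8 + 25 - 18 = a^2 - 1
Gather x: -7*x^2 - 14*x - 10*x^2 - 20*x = -17*x^2 - 34*x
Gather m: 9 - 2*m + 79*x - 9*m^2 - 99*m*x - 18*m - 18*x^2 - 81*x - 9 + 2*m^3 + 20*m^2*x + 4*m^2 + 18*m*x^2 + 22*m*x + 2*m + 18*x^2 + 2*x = 2*m^3 + m^2*(20*x - 5) + m*(18*x^2 - 77*x - 18)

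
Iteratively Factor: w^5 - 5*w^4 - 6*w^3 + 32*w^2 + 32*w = (w + 1)*(w^4 - 6*w^3 + 32*w) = (w - 4)*(w + 1)*(w^3 - 2*w^2 - 8*w) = (w - 4)^2*(w + 1)*(w^2 + 2*w) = (w - 4)^2*(w + 1)*(w + 2)*(w)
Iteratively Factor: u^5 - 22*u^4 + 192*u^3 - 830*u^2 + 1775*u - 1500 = (u - 4)*(u^4 - 18*u^3 + 120*u^2 - 350*u + 375) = (u - 5)*(u - 4)*(u^3 - 13*u^2 + 55*u - 75) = (u - 5)^2*(u - 4)*(u^2 - 8*u + 15) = (u - 5)^3*(u - 4)*(u - 3)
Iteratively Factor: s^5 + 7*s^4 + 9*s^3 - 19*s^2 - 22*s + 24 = (s + 3)*(s^4 + 4*s^3 - 3*s^2 - 10*s + 8) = (s + 3)*(s + 4)*(s^3 - 3*s + 2) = (s - 1)*(s + 3)*(s + 4)*(s^2 + s - 2) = (s - 1)*(s + 2)*(s + 3)*(s + 4)*(s - 1)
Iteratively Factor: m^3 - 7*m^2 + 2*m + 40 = (m + 2)*(m^2 - 9*m + 20) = (m - 5)*(m + 2)*(m - 4)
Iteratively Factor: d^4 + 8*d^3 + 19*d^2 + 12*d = (d + 3)*(d^3 + 5*d^2 + 4*d) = d*(d + 3)*(d^2 + 5*d + 4) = d*(d + 1)*(d + 3)*(d + 4)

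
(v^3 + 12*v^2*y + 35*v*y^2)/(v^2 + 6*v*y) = (v^2 + 12*v*y + 35*y^2)/(v + 6*y)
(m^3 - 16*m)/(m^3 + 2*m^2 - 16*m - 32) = m/(m + 2)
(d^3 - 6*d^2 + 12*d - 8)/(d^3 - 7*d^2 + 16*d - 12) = (d - 2)/(d - 3)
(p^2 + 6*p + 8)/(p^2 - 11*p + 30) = (p^2 + 6*p + 8)/(p^2 - 11*p + 30)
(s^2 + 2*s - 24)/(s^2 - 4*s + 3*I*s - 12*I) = (s + 6)/(s + 3*I)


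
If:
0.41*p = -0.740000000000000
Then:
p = -1.80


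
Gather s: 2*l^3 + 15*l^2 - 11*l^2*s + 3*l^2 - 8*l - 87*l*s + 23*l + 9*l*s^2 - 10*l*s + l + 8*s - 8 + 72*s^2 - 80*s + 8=2*l^3 + 18*l^2 + 16*l + s^2*(9*l + 72) + s*(-11*l^2 - 97*l - 72)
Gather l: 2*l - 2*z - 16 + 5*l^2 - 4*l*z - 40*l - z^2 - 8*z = 5*l^2 + l*(-4*z - 38) - z^2 - 10*z - 16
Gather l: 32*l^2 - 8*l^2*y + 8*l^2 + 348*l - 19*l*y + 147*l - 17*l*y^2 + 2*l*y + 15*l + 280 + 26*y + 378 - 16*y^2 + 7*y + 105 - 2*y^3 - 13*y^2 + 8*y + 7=l^2*(40 - 8*y) + l*(-17*y^2 - 17*y + 510) - 2*y^3 - 29*y^2 + 41*y + 770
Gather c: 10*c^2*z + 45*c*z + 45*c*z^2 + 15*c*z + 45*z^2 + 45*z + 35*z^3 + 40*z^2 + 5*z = 10*c^2*z + c*(45*z^2 + 60*z) + 35*z^3 + 85*z^2 + 50*z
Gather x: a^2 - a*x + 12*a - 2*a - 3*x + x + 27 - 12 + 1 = a^2 + 10*a + x*(-a - 2) + 16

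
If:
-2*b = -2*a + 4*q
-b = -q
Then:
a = 3*q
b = q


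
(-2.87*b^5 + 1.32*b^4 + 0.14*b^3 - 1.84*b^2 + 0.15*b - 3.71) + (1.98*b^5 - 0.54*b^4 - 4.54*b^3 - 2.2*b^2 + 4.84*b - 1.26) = -0.89*b^5 + 0.78*b^4 - 4.4*b^3 - 4.04*b^2 + 4.99*b - 4.97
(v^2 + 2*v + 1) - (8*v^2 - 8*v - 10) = -7*v^2 + 10*v + 11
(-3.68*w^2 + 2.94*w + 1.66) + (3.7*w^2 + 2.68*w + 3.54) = 0.02*w^2 + 5.62*w + 5.2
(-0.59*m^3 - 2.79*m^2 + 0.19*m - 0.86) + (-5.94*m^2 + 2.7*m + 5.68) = -0.59*m^3 - 8.73*m^2 + 2.89*m + 4.82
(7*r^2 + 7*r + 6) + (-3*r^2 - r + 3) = 4*r^2 + 6*r + 9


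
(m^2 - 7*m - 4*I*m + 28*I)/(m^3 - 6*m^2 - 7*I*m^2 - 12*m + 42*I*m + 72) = (m - 7)/(m^2 - 3*m*(2 + I) + 18*I)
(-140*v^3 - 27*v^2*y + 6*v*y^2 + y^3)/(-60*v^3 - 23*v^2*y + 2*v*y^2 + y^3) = (7*v + y)/(3*v + y)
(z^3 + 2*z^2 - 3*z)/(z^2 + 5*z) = (z^2 + 2*z - 3)/(z + 5)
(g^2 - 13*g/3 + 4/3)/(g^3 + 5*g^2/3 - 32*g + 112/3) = (3*g - 1)/(3*g^2 + 17*g - 28)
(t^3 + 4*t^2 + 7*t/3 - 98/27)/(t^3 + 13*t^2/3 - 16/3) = (27*t^3 + 108*t^2 + 63*t - 98)/(9*(3*t^3 + 13*t^2 - 16))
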